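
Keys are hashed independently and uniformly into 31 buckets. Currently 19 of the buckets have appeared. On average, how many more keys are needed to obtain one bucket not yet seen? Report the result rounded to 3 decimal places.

2.583

Each key yields a new bucket with probability (31-19)/31 = 12/31, so the wait is geometric with mean 31/12.
E = 31/12 = 2.5833.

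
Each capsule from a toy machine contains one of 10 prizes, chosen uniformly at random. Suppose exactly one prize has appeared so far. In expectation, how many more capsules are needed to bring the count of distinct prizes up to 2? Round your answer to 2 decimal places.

With k distinct prizes already seen, the next new one takes an expected 10/(10-k) capsules.
Only the k = 1 term is needed: E = 10/9 = 1.111.

1.11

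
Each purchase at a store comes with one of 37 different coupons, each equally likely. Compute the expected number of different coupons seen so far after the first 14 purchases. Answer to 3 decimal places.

11.788

For each coupon, P(seen in 14 purchases) = 1 - (36/37)^14 = 0.3186.
By linearity of expectation, E[distinct seen] = 37·(1 - (36/37)^14) = 11.7877.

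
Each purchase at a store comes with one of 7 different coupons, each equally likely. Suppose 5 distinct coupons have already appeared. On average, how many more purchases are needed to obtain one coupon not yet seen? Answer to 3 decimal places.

3.500

Each purchase yields a new coupon with probability (7-5)/7 = 2/7, so the wait is geometric with mean 7/2.
E = 7/2 = 3.5000.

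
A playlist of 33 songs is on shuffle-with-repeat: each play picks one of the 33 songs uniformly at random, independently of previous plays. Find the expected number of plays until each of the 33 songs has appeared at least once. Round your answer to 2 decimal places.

134.93

Split into phases: going from k distinct to k+1 distinct takes on average 33/(33-k) plays.
E[T] = 33/33 + 33/32 + 33/31 + ... + 33/2 + 33/1 = 33·H_{33}.
H_{33} = 4.089, so E[T] = 134.930.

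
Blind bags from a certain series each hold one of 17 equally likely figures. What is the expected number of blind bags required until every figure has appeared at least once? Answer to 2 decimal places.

After k distinct figures have appeared, the next blind bag gives a new one with probability (17-k)/17, so the expected wait for the (k+1)-th is 17/(17-k).
E[T] = 17/17 + 17/16 + 17/15 + ... + 17/2 + 17/1 = 17·H_{17}.
H_{17} = 3.440, so E[T] = 58.472.

58.47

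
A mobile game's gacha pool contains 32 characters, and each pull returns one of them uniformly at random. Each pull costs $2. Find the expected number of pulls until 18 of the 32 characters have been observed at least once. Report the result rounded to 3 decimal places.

25.822

With k distinct characters already seen, the next new one arrives after an expected 32/(32-k) pulls.
Sum over k = 0,...,17: E = 32/32 + 32/31 + 32/30 + ... + 32/16 + 32/15 = 25.8219.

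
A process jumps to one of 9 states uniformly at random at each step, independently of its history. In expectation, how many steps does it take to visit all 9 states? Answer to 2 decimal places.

After k distinct states have appeared, the next step gives a new one with probability (9-k)/9, so the expected wait for the (k+1)-th is 9/(9-k).
E[T] = 9/9 + 9/8 + 9/7 + ... + 9/2 + 9/1 = 9·H_{9}.
H_{9} = 2.829, so E[T] = 25.461.

25.46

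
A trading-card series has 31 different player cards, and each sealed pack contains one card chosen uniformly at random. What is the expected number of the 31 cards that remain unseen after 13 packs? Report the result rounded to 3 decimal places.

20.241

For each card, P(unseen after 13) = (30/31)^13 = 0.6529.
By linearity of expectation, E[unseen] = 31·(30/31)^13 = 20.2412.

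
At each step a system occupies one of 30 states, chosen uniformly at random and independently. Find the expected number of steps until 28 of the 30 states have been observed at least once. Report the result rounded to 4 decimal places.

74.8496

Going from k to k+1 distinct takes a geometric number of steps with mean 30/(30-k).
Sum over k = 0,...,27: E = 30/30 + 30/29 + 30/28 + ... + 30/4 + 30/3 = 74.84961.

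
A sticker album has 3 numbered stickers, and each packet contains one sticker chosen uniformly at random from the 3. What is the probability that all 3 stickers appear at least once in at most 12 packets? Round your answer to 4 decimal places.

0.9769

By inclusion–exclusion over which stickers are missing,
P(all seen) = Σ_{j=0}^{3} (-1)^j C(3,j)((3-j)/3)^12
= 1.00000 - 0.02312 + 0.00001 - 0.00000
= 0.97688.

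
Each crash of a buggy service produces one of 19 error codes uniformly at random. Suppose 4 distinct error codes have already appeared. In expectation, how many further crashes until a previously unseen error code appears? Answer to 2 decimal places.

The number of crashes until the next new error code is geometric with success probability 15/19, so its mean is 19/15.
E = 19/15 = 1.267.

1.27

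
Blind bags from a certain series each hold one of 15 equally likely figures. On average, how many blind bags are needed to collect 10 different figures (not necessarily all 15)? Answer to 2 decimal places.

With k distinct figures already seen, the next new one arrives after an expected 15/(15-k) blind bags.
Sum over k = 0,...,9: E = 15/15 + 15/14 + 15/13 + ... + 15/7 + 15/6 = 15.523.

15.52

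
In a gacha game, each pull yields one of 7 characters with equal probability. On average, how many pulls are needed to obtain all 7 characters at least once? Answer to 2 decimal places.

After k distinct characters have appeared, the next pull gives a new one with probability (7-k)/7, so the expected wait for the (k+1)-th is 7/(7-k).
E[T] = 7/7 + 7/6 + 7/5 + ... + 7/2 + 7/1 = 7·H_{7}.
H_{7} = 2.593, so E[T] = 18.150.

18.15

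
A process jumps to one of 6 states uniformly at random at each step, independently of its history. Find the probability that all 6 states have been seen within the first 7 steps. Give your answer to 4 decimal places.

By inclusion–exclusion over which states are missing,
P(all seen) = Σ_{j=0}^{6} (-1)^j C(6,j)((6-j)/6)^7
= 1.00000 - 1.67449 + 0.87791 - 0.15625 + 0.00686 - 0.00002 + 0.00000
= 0.05401.

0.0540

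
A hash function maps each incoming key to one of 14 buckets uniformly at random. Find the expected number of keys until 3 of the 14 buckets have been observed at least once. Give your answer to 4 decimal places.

3.2436

Going from k to k+1 distinct takes a geometric number of keys with mean 14/(14-k).
Sum over k = 0,...,2: E = 14/14 + 14/13 + 14/12 = 3.24359.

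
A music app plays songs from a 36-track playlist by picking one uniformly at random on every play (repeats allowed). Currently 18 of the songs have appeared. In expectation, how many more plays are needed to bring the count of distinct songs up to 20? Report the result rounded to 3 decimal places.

The wait to go from k to k+1 distinct songs is geometric with mean 36/(36-k).
Sum over k = 18,...,19: E = 36/18 + 36/17 = 4.1176.

4.118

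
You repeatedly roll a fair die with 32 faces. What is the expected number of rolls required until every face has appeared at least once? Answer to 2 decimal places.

Split into phases: going from k distinct to k+1 distinct takes on average 32/(32-k) rolls.
E[T] = 32/32 + 32/31 + 32/30 + ... + 32/2 + 32/1 = 32·H_{32}.
H_{32} = 4.058, so E[T] = 129.872.

129.87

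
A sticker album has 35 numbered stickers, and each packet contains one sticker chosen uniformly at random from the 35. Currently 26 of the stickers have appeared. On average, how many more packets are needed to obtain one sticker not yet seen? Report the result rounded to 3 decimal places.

Each packet yields a new sticker with probability (35-26)/35 = 9/35, so the wait is geometric with mean 35/9.
E = 35/9 = 3.8889.

3.889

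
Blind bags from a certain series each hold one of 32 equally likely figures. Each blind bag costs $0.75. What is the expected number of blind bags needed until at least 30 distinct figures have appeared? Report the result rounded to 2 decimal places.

Going from k to k+1 distinct takes a geometric number of blind bags with mean 32/(32-k).
Sum over k = 0,...,29: E = 32/32 + 32/31 + 32/30 + ... + 32/4 + 32/3 = 81.872.

81.87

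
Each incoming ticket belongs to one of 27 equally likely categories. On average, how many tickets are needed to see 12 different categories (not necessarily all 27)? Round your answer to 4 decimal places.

Going from k to k+1 distinct takes a geometric number of tickets with mean 27/(27-k).
Sum over k = 0,...,11: E = 27/27 + 27/26 + 27/25 + ... + 27/17 + 27/16 = 15.47715.

15.4771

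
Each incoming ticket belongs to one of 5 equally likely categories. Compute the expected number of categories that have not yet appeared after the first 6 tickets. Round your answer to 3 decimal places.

1.311

For each category, P(unseen after 6) = (4/5)^6 = 0.2621.
By linearity of expectation, E[unseen] = 5·(4/5)^6 = 1.3107.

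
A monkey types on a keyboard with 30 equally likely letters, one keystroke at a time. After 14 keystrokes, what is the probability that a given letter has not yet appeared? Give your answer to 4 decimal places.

0.6221

On each keystroke the fixed letter fails to appear with probability 29/30.
P(still missing after 14) = (29/30)^14 = 0.62212.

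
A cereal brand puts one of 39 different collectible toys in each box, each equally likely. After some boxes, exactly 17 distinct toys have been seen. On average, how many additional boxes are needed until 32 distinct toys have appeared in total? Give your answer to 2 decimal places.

42.82

With k distinct toys already seen, the next new one takes an expected 39/(39-k) boxes.
Sum over k = 17,...,31: E = 39/22 + 39/21 + 39/20 + ... + 39/9 + 39/8 = 42.820.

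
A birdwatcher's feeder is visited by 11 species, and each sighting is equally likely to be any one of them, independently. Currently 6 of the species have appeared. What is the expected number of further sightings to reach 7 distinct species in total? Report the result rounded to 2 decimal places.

The wait to go from k to k+1 distinct species is geometric with mean 11/(11-k).
Only the k = 6 term is needed: E = 11/5 = 2.200.

2.20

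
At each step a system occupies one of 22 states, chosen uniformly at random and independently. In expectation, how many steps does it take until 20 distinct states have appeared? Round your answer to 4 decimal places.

48.1979

With k distinct states already seen, the next new one arrives after an expected 22/(22-k) steps.
Sum over k = 0,...,19: E = 22/22 + 22/21 + 22/20 + ... + 22/4 + 22/3 = 48.19789.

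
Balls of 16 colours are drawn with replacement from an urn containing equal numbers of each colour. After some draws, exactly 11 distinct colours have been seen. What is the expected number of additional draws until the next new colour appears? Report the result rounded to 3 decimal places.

The number of draws until the next new colour is geometric with success probability 5/16, so its mean is 16/5.
E = 16/5 = 3.2000.

3.200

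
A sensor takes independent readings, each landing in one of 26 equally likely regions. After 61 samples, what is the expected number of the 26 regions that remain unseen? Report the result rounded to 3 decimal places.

2.377

For each region, P(unseen after 61) = (25/26)^61 = 0.0914.
By linearity of expectation, E[unseen] = 26·(25/26)^61 = 2.3765.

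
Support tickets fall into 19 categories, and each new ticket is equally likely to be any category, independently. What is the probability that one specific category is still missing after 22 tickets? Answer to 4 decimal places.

Each ticket misses the fixed category with probability (19-1)/19 = 18/19, independently.
P(still missing after 22) = (18/19)^22 = 0.30438.

0.3044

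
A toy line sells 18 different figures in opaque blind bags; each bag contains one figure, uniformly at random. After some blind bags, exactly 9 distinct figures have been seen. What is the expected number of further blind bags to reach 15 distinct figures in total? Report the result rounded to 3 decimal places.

17.921

With k distinct figures already seen, the next new one takes an expected 18/(18-k) blind bags.
Sum over k = 9,...,14: E = 18/9 + 18/8 + 18/7 + 18/6 + 18/5 + 18/4 = 17.9214.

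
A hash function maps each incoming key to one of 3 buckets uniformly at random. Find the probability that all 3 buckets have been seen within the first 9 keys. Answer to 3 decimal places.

0.922

Let A_i be the event that bucket i is missing after 9 keys. By inclusion–exclusion on the A_i,
P(all seen) = Σ_{j=0}^{3} (-1)^j C(3,j)((3-j)/3)^9
= 1.0000 - 0.0780 + 0.0002 - 0.0000
= 0.9221.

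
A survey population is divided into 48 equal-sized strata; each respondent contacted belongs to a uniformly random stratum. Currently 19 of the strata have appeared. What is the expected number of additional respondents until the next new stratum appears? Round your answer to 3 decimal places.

1.655

The number of respondents until the next new stratum is geometric with success probability 29/48, so its mean is 48/29.
E = 48/29 = 1.6552.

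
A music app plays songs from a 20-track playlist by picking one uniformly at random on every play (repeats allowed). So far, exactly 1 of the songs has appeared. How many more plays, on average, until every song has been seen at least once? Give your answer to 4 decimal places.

From k distinct to k+1 distinct takes on average 20/(20-k) plays.
Sum over k = 1,...,19: E = 20/19 + 20/18 + 20/17 + ... + 20/2 + 20/1 = 70.95479.

70.9548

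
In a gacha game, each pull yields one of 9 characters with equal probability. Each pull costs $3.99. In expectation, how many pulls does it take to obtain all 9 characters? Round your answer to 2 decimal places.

25.46

Split into phases: going from k distinct to k+1 distinct takes on average 9/(9-k) pulls.
E[T] = 9/9 + 9/8 + 9/7 + ... + 9/2 + 9/1 = 9·H_{9}.
H_{9} = 2.829, so E[T] = 25.461.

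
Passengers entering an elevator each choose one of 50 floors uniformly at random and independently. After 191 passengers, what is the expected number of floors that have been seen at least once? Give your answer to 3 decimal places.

48.945

For each floor, P(seen in 191 passengers) = 1 - (49/50)^191 = 0.9789.
By linearity of expectation, E[distinct seen] = 50·(1 - (49/50)^191) = 48.9452.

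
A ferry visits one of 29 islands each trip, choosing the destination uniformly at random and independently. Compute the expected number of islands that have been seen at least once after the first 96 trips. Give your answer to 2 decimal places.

For each island, P(seen in 96 trips) = 1 - (28/29)^96 = 0.966.
By linearity of expectation, E[distinct seen] = 29·(1 - (28/29)^96) = 28.001.

28.00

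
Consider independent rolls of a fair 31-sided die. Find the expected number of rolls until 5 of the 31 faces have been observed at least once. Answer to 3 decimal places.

With k distinct faces already seen, the next new one arrives after an expected 31/(31-k) rolls.
Sum over k = 0,...,4: E = 31/31 + 31/30 + 31/29 + 31/28 + 31/27 = 5.3576.

5.358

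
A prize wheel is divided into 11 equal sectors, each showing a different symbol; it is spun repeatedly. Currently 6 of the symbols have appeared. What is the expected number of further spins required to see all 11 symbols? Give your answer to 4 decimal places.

With k distinct symbols already seen, the next new one takes an expected 11/(11-k) spins.
Sum over k = 6,...,10: E = 11/5 + 11/4 + 11/3 + 11/2 + 11/1 = 25.11667.

25.1167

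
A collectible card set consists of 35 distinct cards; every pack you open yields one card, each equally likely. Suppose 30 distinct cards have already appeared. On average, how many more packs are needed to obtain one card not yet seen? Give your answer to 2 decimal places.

The number of packs until the next new card is geometric with success probability 5/35, so its mean is 35/5.
E = 35/5 = 7.000.

7.00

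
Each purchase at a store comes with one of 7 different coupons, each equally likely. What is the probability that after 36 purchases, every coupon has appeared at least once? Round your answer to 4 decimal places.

0.9729

By inclusion–exclusion over which coupons are missing,
P(all seen) = Σ_{j=0}^{7} (-1)^j C(7,j)((7-j)/7)^36
= 1.00000 - 0.02723 + 0.00012 - 0.00000 + 0.00000 - 0.00000 + 0.00000 - 0.00000
= 0.97289.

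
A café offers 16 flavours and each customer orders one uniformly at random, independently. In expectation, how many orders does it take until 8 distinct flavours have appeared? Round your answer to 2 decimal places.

Going from k to k+1 distinct takes a geometric number of orders with mean 16/(16-k).
Sum over k = 0,...,7: E = 16/16 + 16/15 + 16/14 + ... + 16/10 + 16/9 = 10.606.

10.61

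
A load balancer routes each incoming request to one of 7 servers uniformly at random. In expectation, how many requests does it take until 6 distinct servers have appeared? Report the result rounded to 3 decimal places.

11.150

With k distinct servers already seen, the next new one arrives after an expected 7/(7-k) requests.
Sum over k = 0,...,5: E = 7/7 + 7/6 + 7/5 + 7/4 + 7/3 + 7/2 = 11.1500.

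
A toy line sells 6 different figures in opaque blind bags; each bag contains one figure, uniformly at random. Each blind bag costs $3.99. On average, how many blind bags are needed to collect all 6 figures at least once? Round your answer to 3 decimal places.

14.700

Split into phases: going from k distinct to k+1 distinct takes on average 6/(6-k) blind bags.
E[T] = 6/6 + 6/5 + 6/4 + 6/3 + 6/2 + 6/1 = 6·H_{6}.
H_{6} = 2.4500, so E[T] = 14.7000.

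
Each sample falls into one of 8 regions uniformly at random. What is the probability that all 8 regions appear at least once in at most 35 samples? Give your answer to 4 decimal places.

0.9265

By inclusion–exclusion over which regions are missing,
P(all seen) = Σ_{j=0}^{8} (-1)^j C(8,j)((8-j)/8)^35
= 1.00000 - 0.07471 + 0.00119 - 0.00000 + 0.00000 - 0.00000 + 0.00000 - 0.00000 + 0.00000
= 0.92647.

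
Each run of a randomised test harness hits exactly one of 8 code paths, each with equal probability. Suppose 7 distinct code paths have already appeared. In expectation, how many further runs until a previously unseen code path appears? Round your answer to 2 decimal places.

The number of runs until the next new code path is geometric with success probability 1/8, so its mean is 8/1.
E = 8/1 = 8.000.

8.00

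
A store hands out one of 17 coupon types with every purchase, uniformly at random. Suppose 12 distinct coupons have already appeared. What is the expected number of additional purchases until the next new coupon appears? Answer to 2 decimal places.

Each purchase yields a new coupon with probability (17-12)/17 = 5/17, so the wait is geometric with mean 17/5.
E = 17/5 = 3.400.

3.40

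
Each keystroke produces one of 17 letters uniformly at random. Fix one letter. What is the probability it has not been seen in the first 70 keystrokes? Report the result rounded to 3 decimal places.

0.014

Each keystroke misses the fixed letter with probability (17-1)/17 = 16/17, independently.
P(still missing after 70) = (16/17)^70 = 0.0144.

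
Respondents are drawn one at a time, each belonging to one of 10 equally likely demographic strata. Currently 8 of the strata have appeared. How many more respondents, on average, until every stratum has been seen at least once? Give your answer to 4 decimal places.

The wait to go from k to k+1 distinct strata is geometric with mean 10/(10-k).
Sum over k = 8,...,9: E = 10/2 + 10/1 = 15.00000.

15.0000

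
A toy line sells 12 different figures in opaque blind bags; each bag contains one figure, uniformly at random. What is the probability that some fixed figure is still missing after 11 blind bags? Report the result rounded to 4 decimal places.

On each blind bag the fixed figure fails to appear with probability 11/12.
P(still missing after 11) = (11/12)^11 = 0.38400.

0.3840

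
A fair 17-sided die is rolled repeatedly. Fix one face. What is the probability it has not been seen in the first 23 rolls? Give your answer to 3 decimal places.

On each roll the fixed face fails to appear with probability 16/17.
P(still missing after 23) = (16/17)^23 = 0.2480.

0.248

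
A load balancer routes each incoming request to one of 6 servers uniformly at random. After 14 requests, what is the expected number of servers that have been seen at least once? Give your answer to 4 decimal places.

5.5327

For each server, P(seen in 14 requests) = 1 - (5/6)^14 = 0.92211.
By linearity of expectation, E[distinct seen] = 6·(1 - (5/6)^14) = 5.53268.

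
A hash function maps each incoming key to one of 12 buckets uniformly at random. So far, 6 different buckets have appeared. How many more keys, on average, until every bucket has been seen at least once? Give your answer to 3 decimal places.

29.400

The wait to go from k to k+1 distinct buckets is geometric with mean 12/(12-k).
Sum over k = 6,...,11: E = 12/6 + 12/5 + 12/4 + 12/3 + 12/2 + 12/1 = 29.4000.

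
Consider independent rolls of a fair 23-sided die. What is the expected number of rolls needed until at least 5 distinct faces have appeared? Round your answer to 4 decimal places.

5.5012

Going from k to k+1 distinct takes a geometric number of rolls with mean 23/(23-k).
Sum over k = 0,...,4: E = 23/23 + 23/22 + 23/21 + 23/20 + 23/19 = 5.50122.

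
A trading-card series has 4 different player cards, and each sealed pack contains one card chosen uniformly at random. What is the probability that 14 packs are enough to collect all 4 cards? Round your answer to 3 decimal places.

0.929

By inclusion–exclusion over which cards are missing,
P(all seen) = Σ_{j=0}^{4} (-1)^j C(4,j)((4-j)/4)^14
= 1.0000 - 0.0713 + 0.0004 - 0.0000 + 0.0000
= 0.9291.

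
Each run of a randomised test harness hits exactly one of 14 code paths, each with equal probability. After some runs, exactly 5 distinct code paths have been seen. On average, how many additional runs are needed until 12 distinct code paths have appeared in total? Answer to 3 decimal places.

18.606

With k distinct code paths already seen, the next new one takes an expected 14/(14-k) runs.
Sum over k = 5,...,11: E = 14/9 + 14/8 + 14/7 + ... + 14/4 + 14/3 = 18.6056.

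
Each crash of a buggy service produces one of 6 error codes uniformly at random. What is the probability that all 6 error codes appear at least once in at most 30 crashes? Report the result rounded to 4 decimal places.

Let A_i be the event that error code i is missing after 30 crashes. By inclusion–exclusion on the A_i,
P(all seen) = Σ_{j=0}^{6} (-1)^j C(6,j)((6-j)/6)^30
= 1.00000 - 0.02528 + 0.00008 - 0.00000 + 0.00000 - 0.00000 + 0.00000
= 0.97480.

0.9748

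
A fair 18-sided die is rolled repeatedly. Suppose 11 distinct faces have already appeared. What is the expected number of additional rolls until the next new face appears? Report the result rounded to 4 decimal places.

The number of rolls until the next new face is geometric with success probability 7/18, so its mean is 18/7.
E = 18/7 = 2.57143.

2.5714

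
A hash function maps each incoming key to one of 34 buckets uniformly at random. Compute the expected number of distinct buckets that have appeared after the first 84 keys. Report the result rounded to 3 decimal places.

For each bucket, P(seen in 84 keys) = 1 - (33/34)^84 = 0.9185.
By linearity of expectation, E[distinct seen] = 34·(1 - (33/34)^84) = 31.2304.

31.230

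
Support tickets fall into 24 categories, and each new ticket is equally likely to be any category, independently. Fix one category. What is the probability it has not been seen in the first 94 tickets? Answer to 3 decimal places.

0.018

On each ticket the fixed category fails to appear with probability 23/24.
P(still missing after 94) = (23/24)^94 = 0.0183.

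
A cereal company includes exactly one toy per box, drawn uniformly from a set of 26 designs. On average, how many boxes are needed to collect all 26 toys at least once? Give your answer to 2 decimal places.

After k distinct toys have appeared, the next box gives a new one with probability (26-k)/26, so the expected wait for the (k+1)-th is 26/(26-k).
E[T] = 26/26 + 26/25 + 26/24 + ... + 26/2 + 26/1 = 26·H_{26}.
H_{26} = 3.854, so E[T] = 100.215.

100.21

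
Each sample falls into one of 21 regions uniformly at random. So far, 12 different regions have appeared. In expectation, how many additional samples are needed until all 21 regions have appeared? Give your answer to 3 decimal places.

From k distinct to k+1 distinct takes on average 21/(21-k) samples.
Sum over k = 12,...,20: E = 21/9 + 21/8 + 21/7 + ... + 21/2 + 21/1 = 59.4083.

59.408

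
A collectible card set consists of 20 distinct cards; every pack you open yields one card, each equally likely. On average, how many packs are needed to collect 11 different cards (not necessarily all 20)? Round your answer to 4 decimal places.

15.3754

Going from k to k+1 distinct takes a geometric number of packs with mean 20/(20-k).
Sum over k = 0,...,10: E = 20/20 + 20/19 + 20/18 + ... + 20/11 + 20/10 = 15.37543.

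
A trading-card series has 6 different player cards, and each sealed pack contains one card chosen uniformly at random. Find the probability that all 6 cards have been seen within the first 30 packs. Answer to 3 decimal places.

Let A_i be the event that card i is missing after 30 packs. By inclusion–exclusion on the A_i,
P(all seen) = Σ_{j=0}^{6} (-1)^j C(6,j)((6-j)/6)^30
= 1.0000 - 0.0253 + 0.0001 - 0.0000 + 0.0000 - 0.0000 + 0.0000
= 0.9748.

0.975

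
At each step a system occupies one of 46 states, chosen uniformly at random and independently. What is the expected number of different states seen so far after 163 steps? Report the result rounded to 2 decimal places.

44.72

For each state, P(seen in 163 steps) = 1 - (45/46)^163 = 0.972.
By linearity of expectation, E[distinct seen] = 46·(1 - (45/46)^163) = 44.721.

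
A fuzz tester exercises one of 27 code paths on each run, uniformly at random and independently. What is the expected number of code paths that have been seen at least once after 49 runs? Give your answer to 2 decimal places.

22.75

For each code path, P(seen in 49 runs) = 1 - (26/27)^49 = 0.843.
By linearity of expectation, E[distinct seen] = 27·(1 - (26/27)^49) = 22.752.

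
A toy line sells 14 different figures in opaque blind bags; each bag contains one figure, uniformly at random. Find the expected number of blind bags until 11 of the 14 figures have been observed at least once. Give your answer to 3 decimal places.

19.855

Going from k to k+1 distinct takes a geometric number of blind bags with mean 14/(14-k).
Sum over k = 0,...,10: E = 14/14 + 14/13 + 14/12 + ... + 14/5 + 14/4 = 19.8552.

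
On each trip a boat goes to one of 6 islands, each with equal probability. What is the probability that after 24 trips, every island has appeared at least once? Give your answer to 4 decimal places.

0.9254

Let A_i be the event that island i is missing after 24 trips. By inclusion–exclusion on the A_i,
P(all seen) = Σ_{j=0}^{6} (-1)^j C(6,j)((6-j)/6)^24
= 1.00000 - 0.07547 + 0.00089 - 0.00000 + 0.00000 - 0.00000 + 0.00000
= 0.92542.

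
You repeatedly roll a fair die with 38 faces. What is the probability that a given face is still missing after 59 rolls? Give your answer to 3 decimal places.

Each roll misses the fixed face with probability (38-1)/38 = 37/38, independently.
P(still missing after 59) = (37/38)^59 = 0.2073.

0.207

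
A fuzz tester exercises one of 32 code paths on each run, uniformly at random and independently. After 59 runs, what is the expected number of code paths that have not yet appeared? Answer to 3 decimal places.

For each code path, P(unseen after 59) = (31/32)^59 = 0.1536.
By linearity of expectation, E[unseen] = 32·(31/32)^59 = 4.9163.

4.916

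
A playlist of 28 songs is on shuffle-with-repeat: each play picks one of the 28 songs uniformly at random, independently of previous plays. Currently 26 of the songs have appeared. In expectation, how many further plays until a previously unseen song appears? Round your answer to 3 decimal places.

14.000

Each play yields a new song with probability (28-26)/28 = 2/28, so the wait is geometric with mean 28/2.
E = 28/2 = 14.0000.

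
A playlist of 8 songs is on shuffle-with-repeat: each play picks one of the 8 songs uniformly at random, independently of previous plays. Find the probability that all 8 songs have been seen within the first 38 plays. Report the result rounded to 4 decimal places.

0.9505

Let A_i be the event that song i is missing after 38 plays. By inclusion–exclusion on the A_i,
P(all seen) = Σ_{j=0}^{8} (-1)^j C(8,j)((8-j)/8)^38
= 1.00000 - 0.05005 + 0.00050 - 0.00000 + 0.00000 - 0.00000 + 0.00000 - 0.00000 + 0.00000
= 0.95045.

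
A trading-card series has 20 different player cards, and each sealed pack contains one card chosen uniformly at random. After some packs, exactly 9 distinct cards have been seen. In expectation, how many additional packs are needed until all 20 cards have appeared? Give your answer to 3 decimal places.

From k distinct to k+1 distinct takes on average 20/(20-k) packs.
Sum over k = 9,...,19: E = 20/11 + 20/10 + 20/9 + ... + 20/2 + 20/1 = 60.3975.

60.398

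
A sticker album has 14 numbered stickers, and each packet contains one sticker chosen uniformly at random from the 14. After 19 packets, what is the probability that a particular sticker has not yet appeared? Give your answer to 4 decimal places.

Each packet misses the fixed sticker with probability (14-1)/14 = 13/14, independently.
P(still missing after 19) = (13/14)^19 = 0.24462.

0.2446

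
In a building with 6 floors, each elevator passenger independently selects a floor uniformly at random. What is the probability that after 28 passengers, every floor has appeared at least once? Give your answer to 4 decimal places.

0.9638

By inclusion–exclusion over which floors are missing,
P(all seen) = Σ_{j=0}^{6} (-1)^j C(6,j)((6-j)/6)^28
= 1.00000 - 0.03640 + 0.00018 - 0.00000 + 0.00000 - 0.00000 + 0.00000
= 0.96378.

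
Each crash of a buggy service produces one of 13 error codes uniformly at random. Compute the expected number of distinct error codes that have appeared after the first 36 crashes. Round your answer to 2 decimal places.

12.27

For each error code, P(seen in 36 crashes) = 1 - (12/13)^36 = 0.944.
By linearity of expectation, E[distinct seen] = 13·(1 - (12/13)^36) = 12.271.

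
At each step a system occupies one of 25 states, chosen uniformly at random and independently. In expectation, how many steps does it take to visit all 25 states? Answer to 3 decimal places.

The wait to go from k to k+1 distinct states is geometric with mean 25/(25-k).
E[T] = 25/25 + 25/24 + 25/23 + ... + 25/2 + 25/1 = 25·H_{25}.
H_{25} = 3.8160, so E[T] = 95.3990.

95.399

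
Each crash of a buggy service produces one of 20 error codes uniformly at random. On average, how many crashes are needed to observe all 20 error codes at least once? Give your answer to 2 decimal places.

71.95

Split into phases: going from k distinct to k+1 distinct takes on average 20/(20-k) crashes.
E[T] = 20/20 + 20/19 + 20/18 + ... + 20/2 + 20/1 = 20·H_{20}.
H_{20} = 3.598, so E[T] = 71.955.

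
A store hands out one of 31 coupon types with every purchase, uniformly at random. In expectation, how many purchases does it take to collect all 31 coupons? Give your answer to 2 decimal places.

124.84

The wait to go from k to k+1 distinct coupons is geometric with mean 31/(31-k).
E[T] = 31/31 + 31/30 + 31/29 + ... + 31/2 + 31/1 = 31·H_{31}.
H_{31} = 4.027, so E[T] = 124.845.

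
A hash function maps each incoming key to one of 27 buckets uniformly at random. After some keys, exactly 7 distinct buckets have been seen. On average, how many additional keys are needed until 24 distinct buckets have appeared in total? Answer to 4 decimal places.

47.6390

The wait to go from k to k+1 distinct buckets is geometric with mean 27/(27-k).
Sum over k = 7,...,23: E = 27/20 + 27/19 + 27/18 + ... + 27/5 + 27/4 = 47.63897.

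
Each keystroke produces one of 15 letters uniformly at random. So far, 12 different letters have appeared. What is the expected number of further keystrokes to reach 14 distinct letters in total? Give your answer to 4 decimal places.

12.5000

The wait to go from k to k+1 distinct letters is geometric with mean 15/(15-k).
Sum over k = 12,...,13: E = 15/3 + 15/2 = 12.50000.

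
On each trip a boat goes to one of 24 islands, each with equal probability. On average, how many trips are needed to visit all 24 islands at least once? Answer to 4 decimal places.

90.6230

After k distinct islands have appeared, the next trip gives a new one with probability (24-k)/24, so the expected wait for the (k+1)-th is 24/(24-k).
E[T] = 24/24 + 24/23 + 24/22 + ... + 24/2 + 24/1 = 24·H_{24}.
H_{24} = 3.77596, so E[T] = 90.62300.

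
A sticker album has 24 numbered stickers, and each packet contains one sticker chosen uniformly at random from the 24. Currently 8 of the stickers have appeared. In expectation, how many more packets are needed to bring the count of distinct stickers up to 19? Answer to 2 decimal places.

With k distinct stickers already seen, the next new one takes an expected 24/(24-k) packets.
Sum over k = 8,...,18: E = 24/16 + 24/15 + 24/14 + ... + 24/7 + 24/6 = 26.337.

26.34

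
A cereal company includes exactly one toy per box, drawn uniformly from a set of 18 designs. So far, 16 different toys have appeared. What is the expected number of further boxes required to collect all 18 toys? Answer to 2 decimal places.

From k distinct to k+1 distinct takes on average 18/(18-k) boxes.
Sum over k = 16,...,17: E = 18/2 + 18/1 = 27.000.

27.00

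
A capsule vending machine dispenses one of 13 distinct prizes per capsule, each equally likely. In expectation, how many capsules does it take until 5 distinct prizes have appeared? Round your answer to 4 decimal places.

6.0096

Going from k to k+1 distinct takes a geometric number of capsules with mean 13/(13-k).
Sum over k = 0,...,4: E = 13/13 + 13/12 + 13/11 + 13/10 + 13/9 = 6.00960.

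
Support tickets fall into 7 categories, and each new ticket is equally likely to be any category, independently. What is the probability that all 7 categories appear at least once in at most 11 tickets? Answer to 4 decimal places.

0.1631

Let A_i be the event that category i is missing after 11 tickets. By inclusion–exclusion on the A_i,
P(all seen) = Σ_{j=0}^{7} (-1)^j C(7,j)((7-j)/7)^11
= 1.00000 - 1.28435 + 0.51857 - 0.07424 + 0.00314 - 0.00002 + 0.00000 - 0.00000
= 0.16310.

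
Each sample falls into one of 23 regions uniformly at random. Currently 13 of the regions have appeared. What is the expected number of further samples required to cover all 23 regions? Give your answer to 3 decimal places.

The wait to go from k to k+1 distinct regions is geometric with mean 23/(23-k).
Sum over k = 13,...,22: E = 23/10 + 23/9 + 23/8 + ... + 23/2 + 23/1 = 67.3663.

67.366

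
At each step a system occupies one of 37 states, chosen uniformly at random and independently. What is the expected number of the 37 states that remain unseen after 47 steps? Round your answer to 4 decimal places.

10.2079

For each state, P(unseen after 47) = (36/37)^47 = 0.27589.
By linearity of expectation, E[unseen] = 37·(36/37)^47 = 10.20794.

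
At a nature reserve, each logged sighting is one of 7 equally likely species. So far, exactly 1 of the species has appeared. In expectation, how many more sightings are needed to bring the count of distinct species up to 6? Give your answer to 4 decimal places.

10.1500

From k distinct to k+1 distinct takes on average 7/(7-k) sightings.
Sum over k = 1,...,5: E = 7/6 + 7/5 + 7/4 + 7/3 + 7/2 = 10.15000.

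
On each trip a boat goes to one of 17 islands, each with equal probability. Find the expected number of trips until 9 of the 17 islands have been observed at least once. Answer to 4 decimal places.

12.2688

Going from k to k+1 distinct takes a geometric number of trips with mean 17/(17-k).
Sum over k = 0,...,8: E = 17/17 + 17/16 + 17/15 + ... + 17/10 + 17/9 = 12.26882.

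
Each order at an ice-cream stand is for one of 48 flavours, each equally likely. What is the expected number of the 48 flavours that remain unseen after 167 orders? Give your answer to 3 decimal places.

1.427

For each flavour, P(unseen after 167) = (47/48)^167 = 0.0297.
By linearity of expectation, E[unseen] = 48·(47/48)^167 = 1.4266.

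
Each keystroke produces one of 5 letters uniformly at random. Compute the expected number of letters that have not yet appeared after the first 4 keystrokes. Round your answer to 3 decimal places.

For each letter, P(unseen after 4) = (4/5)^4 = 0.4096.
By linearity of expectation, E[unseen] = 5·(4/5)^4 = 2.0480.

2.048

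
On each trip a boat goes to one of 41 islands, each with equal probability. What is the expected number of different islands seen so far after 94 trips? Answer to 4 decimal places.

36.9752

For each island, P(seen in 94 trips) = 1 - (40/41)^94 = 0.90184.
By linearity of expectation, E[distinct seen] = 41·(1 - (40/41)^94) = 36.97524.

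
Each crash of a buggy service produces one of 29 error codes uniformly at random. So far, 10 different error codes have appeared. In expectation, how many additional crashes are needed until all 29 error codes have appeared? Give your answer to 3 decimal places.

102.884

With k distinct error codes already seen, the next new one takes an expected 29/(29-k) crashes.
Sum over k = 10,...,28: E = 29/19 + 29/18 + 29/17 + ... + 29/2 + 29/1 = 102.8845.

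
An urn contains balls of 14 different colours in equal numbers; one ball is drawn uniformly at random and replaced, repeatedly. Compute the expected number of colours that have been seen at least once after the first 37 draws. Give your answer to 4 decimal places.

For each colour, P(seen in 37 draws) = 1 - (13/14)^37 = 0.93556.
By linearity of expectation, E[distinct seen] = 14·(1 - (13/14)^37) = 13.09782.

13.0978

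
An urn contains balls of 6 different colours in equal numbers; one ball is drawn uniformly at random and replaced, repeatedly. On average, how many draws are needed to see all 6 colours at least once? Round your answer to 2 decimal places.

Split into phases: going from k distinct to k+1 distinct takes on average 6/(6-k) draws.
E[T] = 6/6 + 6/5 + 6/4 + 6/3 + 6/2 + 6/1 = 6·H_{6}.
H_{6} = 2.450, so E[T] = 14.700.

14.70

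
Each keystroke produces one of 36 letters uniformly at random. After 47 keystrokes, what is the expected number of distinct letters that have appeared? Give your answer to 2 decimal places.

For each letter, P(seen in 47 keystrokes) = 1 - (35/36)^47 = 0.734.
By linearity of expectation, E[distinct seen] = 36·(1 - (35/36)^47) = 26.422.

26.42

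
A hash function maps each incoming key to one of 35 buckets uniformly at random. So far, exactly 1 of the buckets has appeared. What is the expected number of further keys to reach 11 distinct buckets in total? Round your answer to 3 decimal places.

With k distinct buckets already seen, the next new one takes an expected 35/(35-k) keys.
Sum over k = 1,...,10: E = 35/34 + 35/33 + 35/32 + ... + 35/26 + 35/25 = 11.9788.

11.979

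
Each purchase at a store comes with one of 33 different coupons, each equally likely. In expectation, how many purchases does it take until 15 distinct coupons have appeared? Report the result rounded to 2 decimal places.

19.59

With k distinct coupons already seen, the next new one arrives after an expected 33/(33-k) purchases.
Sum over k = 0,...,14: E = 33/33 + 33/32 + 33/31 + ... + 33/20 + 33/19 = 19.592.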